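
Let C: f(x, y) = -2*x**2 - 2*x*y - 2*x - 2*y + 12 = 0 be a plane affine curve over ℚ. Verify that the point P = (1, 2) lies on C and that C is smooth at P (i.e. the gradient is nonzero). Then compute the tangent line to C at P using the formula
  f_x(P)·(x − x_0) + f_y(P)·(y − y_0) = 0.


Tangent line at P: -10*x - 4*y + 18 = 0.

Step 1: f(1, 2) = 0, so P lies on C.
Step 2: partial derivatives
  f_x(x, y) = -4*x - 2*y - 2, f_y(x, y) = -2*x - 2.
  f_x(P) = -10, f_y(P) = -4 (gradient nonzero, so P is smooth).
Step 3: tangent line at P: -10·(x − 1) + -4·(y − 2) = 0.
Expanding: -10*x - 4*y + 18 = 0.


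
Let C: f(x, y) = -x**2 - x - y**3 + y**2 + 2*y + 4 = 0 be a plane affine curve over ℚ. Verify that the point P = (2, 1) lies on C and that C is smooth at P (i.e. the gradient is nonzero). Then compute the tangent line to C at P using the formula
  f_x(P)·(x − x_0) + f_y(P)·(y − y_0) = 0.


Tangent line at P: -5*x + y + 9 = 0.

Step 1: f(2, 1) = 0, so P lies on C.
Step 2: partial derivatives
  f_x(x, y) = -2*x - 1, f_y(x, y) = -3*y**2 + 2*y + 2.
  f_x(P) = -5, f_y(P) = 1 (gradient nonzero, so P is smooth).
Step 3: tangent line at P: -5·(x − 2) + 1·(y − 1) = 0.
Expanding: -5*x + y + 9 = 0.


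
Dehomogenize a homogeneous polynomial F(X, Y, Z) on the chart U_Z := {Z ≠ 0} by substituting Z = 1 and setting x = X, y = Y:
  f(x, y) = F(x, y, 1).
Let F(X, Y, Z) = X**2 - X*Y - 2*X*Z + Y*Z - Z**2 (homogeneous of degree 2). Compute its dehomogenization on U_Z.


f(x, y) = x**2 - x*y - 2*x + y - 1

On U_Z we set Z = 1. Each monomial c·X^i·Y^j·Z^k in F becomes c·x^i·y^j·1^k = c·x^i·y^j.
Substituting Z = 1: F(X, Y, 1) = x**2 - x*y - 2*x + y - 1.
Note: deg(f) ≤ deg(F) = 2; strict inequality happens when F is divisible by Z (lost terms).


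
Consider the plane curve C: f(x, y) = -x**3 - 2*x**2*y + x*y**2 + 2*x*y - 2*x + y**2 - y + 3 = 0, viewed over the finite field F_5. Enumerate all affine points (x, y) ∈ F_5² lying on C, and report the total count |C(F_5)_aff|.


Affine F_5-points: {(0, 2), (0, 4), (1, 0), (1, 3), (3, 0), (3, 2)}; count = 6.

For each of the 25 pairs (x, y) ∈ F_5², evaluate f(x, y) mod 5. Record the zeros.
  x = 0: [0↦3, 1↦3, 2↦0, 3↦4, 4↦0]  zeros at y ∈ {2, 4}
  x = 1: [0↦0, 1↦1, 2↦1, 3↦0, 4↦3]  zeros at y ∈ {0, 3}
  x = 2: [0↦1, 1↦4, 2↦3, 3↦3, 4↦4]  zeros at y ∈ ∅
  x = 3: [0↦0, 1↦1, 2↦0, 3↦2, 4↦2]  zeros at y ∈ {0, 2}
  x = 4: [0↦1, 1↦1, 2↦1, 3↦1, 4↦1]  zeros at y ∈ ∅
Collecting zeros: affine points = {(0, 2), (0, 4), (1, 0), (1, 3), (3, 0), (3, 2)}.
Total count |C(F_5)_aff| = 6.


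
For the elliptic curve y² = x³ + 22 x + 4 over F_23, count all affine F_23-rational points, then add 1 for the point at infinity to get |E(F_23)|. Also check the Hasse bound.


Affine points = {(0, 2), (0, 21), (1, 2), (1, 21), (4, 8), (4, 15), (5, 3), (5, 20), (7, 8), (7, 15), (8, 5), (8, 18), (11, 6), (11, 17), (12, 8), (12, 15), (13, 7), (13, 16), (15, 11), (15, 12), (16, 6), (16, 17), (17, 1), (17, 22), (19, 6), (19, 17), (20, 7), (20, 16), (22, 2), (22, 21)}; affine count = 30; |E(F_23)| = 31.

Discriminant check: Δ ∝ 4a³ + 27b² = 4·22³ + 27·4² = 4·10648 + 27·16 ≡ 14 (mod 23). Nonzero ⇒ E is nonsingular.
For each x ∈ F_23, compute rhs = x³ + 22·x + 4 mod 23, then count y ∈ F_23 with y² ≡ rhs.
  x = 0: rhs = 4, matching y values: 2, 21 (2 points).
  x = 1: rhs = 4, matching y values: 2, 21 (2 points).
  x = 2: rhs = 10, matching y values: none (0 points).
  x = 3: rhs = 5, matching y values: none (0 points).
  x = 4: rhs = 18, matching y values: 8, 15 (2 points).
  x = 5: rhs = 9, matching y values: 3, 20 (2 points).
  x = 6: rhs = 7, matching y values: none (0 points).
  x = 7: rhs = 18, matching y values: 8, 15 (2 points).
  x = 8: rhs = 2, matching y values: 5, 18 (2 points).
  x = 9: rhs = 11, matching y values: none (0 points).
  x = 10: rhs = 5, matching y values: none (0 points).
  x = 11: rhs = 13, matching y values: 6, 17 (2 points).
  x = 12: rhs = 18, matching y values: 8, 15 (2 points).
  x = 13: rhs = 3, matching y values: 7, 16 (2 points).
  x = 14: rhs = 20, matching y values: none (0 points).
  x = 15: rhs = 6, matching y values: 11, 12 (2 points).
  x = 16: rhs = 13, matching y values: 6, 17 (2 points).
  x = 17: rhs = 1, matching y values: 1, 22 (2 points).
  x = 18: rhs = 22, matching y values: none (0 points).
  x = 19: rhs = 13, matching y values: 6, 17 (2 points).
  x = 20: rhs = 3, matching y values: 7, 16 (2 points).
  x = 21: rhs = 21, matching y values: none (0 points).
  x = 22: rhs = 4, matching y values: 2, 21 (2 points).
Total affine count: 30.
Full point count |E(F_23)| = 30 + 1 = 31.
Hasse bound: |31 − (23+1)| = |7| = 7 ≤ 2√23 ≈ 9.5917 ✓.


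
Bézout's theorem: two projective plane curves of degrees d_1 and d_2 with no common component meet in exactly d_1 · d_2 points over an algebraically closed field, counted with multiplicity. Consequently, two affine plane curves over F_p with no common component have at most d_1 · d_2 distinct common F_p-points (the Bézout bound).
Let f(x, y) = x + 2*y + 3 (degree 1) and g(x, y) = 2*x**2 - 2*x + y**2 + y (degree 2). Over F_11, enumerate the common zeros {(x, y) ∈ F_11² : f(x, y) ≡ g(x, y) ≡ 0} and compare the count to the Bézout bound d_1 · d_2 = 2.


Common zeros: ∅; count = 0; Bézout bound = 2.

deg(f) = 1, deg(g) = 2, so Bézout bound = 2.
Scan x ∈ F_11. For each x, list the y ∈ F_11 with f(x, y) ≡ 0 and those with g(x, y) ≡ 0 (mod 11); the common zeros in that column are the intersection.
  x = 0: f ≡ 0 at y ∈ {4}; g ≡ 0 at y ∈ {0, 10}; common: ∅.
  x = 1: f ≡ 0 at y ∈ {9}; g ≡ 0 at y ∈ {0, 10}; common: ∅.
  x = 2: f ≡ 0 at y ∈ {3}; g ≡ 0 at y ∈ ∅; common: ∅.
  x = 3: f ≡ 0 at y ∈ {8}; g ≡ 0 at y ∈ ∅; common: ∅.
  x = 4: f ≡ 0 at y ∈ {2}; g ≡ 0 at y ∈ {4, 6}; common: ∅.
  x = 5: f ≡ 0 at y ∈ {7}; g ≡ 0 at y ∈ ∅; common: ∅.
  x = 6: f ≡ 0 at y ∈ {1}; g ≡ 0 at y ∈ {2, 8}; common: ∅.
  x = 7: f ≡ 0 at y ∈ {6}; g ≡ 0 at y ∈ ∅; common: ∅.
  x = 8: f ≡ 0 at y ∈ {0}; g ≡ 0 at y ∈ {4, 6}; common: ∅.
  x = 9: f ≡ 0 at y ∈ {5}; g ≡ 0 at y ∈ ∅; common: ∅.
  x = 10: f ≡ 0 at y ∈ {10}; g ≡ 0 at y ∈ ∅; common: ∅.
Collecting: common zeros = ∅, so the count is 0.
Comparison with the Bézout bound: 0 ≤ 2 = deg(f)·deg(g), as expected for curves with no common component (the affine F_11-count falls short of the bound because intersections may lie at infinity, over extension fields, or carry multiplicity).


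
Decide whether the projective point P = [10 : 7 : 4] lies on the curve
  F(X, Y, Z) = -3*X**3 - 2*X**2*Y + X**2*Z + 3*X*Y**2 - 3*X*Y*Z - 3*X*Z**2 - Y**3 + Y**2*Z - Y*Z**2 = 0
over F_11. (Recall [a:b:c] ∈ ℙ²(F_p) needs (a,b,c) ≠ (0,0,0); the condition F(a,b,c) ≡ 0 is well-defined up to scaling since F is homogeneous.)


F(10,7,4) ≡ 5 (mod 11); P is NOT on the curve.

Evaluate F(10, 7, 4) term-by-term (mod 11).
  -3*X**3 ↦ -3·1000·1·1 = -3000
  -2*X**2*Y ↦ -2·100·7·1 = -1400
  X**2*Z ↦ 1·100·1·4 = 400
  3*X*Y**2 ↦ 3·10·49·1 = 1470
  -3*X*Y*Z ↦ -3·10·7·4 = -840
  -3*X*Z**2 ↦ -3·10·1·16 = -480
  -Y**3 ↦ -1·1·343·1 = -343
  Y**2*Z ↦ 1·1·49·4 = 196
  -Y*Z**2 ↦ -1·1·7·16 = -112
Sum: F(10, 7, 4) = (-3000) + (-1400) + (400) + (1470) + (-840) + (-480) + (-343) + (196) + (-112) = -4109.
Reducing mod 11: -4109 ≡ 5 (mod 11).
Since F(a, b, c) ≡ 5 ≠ 0 (mod 11), P does NOT lie on the curve.


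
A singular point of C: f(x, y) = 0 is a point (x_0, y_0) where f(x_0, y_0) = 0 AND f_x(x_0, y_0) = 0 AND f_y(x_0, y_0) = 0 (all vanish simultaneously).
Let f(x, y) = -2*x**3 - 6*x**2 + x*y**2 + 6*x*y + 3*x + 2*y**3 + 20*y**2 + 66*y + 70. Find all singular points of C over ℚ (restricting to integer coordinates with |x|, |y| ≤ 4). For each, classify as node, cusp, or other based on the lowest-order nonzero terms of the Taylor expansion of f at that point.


Singular points: {(-1, -3)}; classification: cusp.

Compute partial derivatives:
  f_x = -6*x**2 - 12*x + y**2 + 6*y + 3.
  f_y = 2*x*y + 6*x + 6*y**2 + 40*y + 66.
Scan x_0 ∈ {−4, ..., 4}. For each x_0, f_y(x_0, y) is a polynomial in y; find its integer roots y ∈ {−4, ..., 4}, then test f_x and f at those candidates.
  x = -4: f_y(-4, y) = 6*y**2 + 32*y + 42; vanishes at y ∈ {-3}. (-4, -3): f_x = -54 ≠ 0.
  x = -3: f_y(-3, y) = 6*y**2 + 34*y + 48; vanishes at y ∈ {-3}. (-3, -3): f_x = -24 ≠ 0.
  x = -2: f_y(-2, y) = 6*y**2 + 36*y + 54; vanishes at y ∈ {-3}. (-2, -3): f_x = -6 ≠ 0.
  x = -1: f_y(-1, y) = 6*y**2 + 38*y + 60; vanishes at y ∈ {-3}. (-1, -3): f_x = 0, f = 0 — SINGULAR.
  x = 0: f_y(0, y) = 6*y**2 + 40*y + 66; vanishes at y ∈ {-3}. (0, -3): f_x = -6 ≠ 0.
  x = 1: f_y(1, y) = 6*y**2 + 42*y + 72; vanishes at y ∈ {-4, -3}. (1, -4): f_x = -23 ≠ 0; (1, -3): f_x = -24 ≠ 0.
  x = 2: f_y(2, y) = 6*y**2 + 44*y + 78; vanishes at y ∈ {-3}. (2, -3): f_x = -54 ≠ 0.
  x = 3: f_y(3, y) = 6*y**2 + 46*y + 84; vanishes at y ∈ {-3}. (3, -3): f_x = -96 ≠ 0.
  x = 4: f_y(4, y) = 6*y**2 + 48*y + 90; vanishes at y ∈ {-3}. (4, -3): f_x = -150 ≠ 0.
Only singular point on the grid: (-1, -3).
Classify: substitute x = -1 + u, y = -3 + v and expand: f = -2*u**3 + u*v**2 + 2*v**3 + v**2.
No constant or linear terms (consistent with a singular point). Quadratic part: v**2. Cubic part: -2*u**3 + u*v**2 + 2*v**3.
The quadratic part v**2 is a perfect square, so there is a single (double) tangent line v = 0, i.e. y = -3. Restricting the cubic part to that line (v = 0) leaves -2*u**3 ≠ 0, so f is not divisible by v and the branch is v² ≈ 2*u**3 to lowest order — this is a cusp.
Classification: cusp.


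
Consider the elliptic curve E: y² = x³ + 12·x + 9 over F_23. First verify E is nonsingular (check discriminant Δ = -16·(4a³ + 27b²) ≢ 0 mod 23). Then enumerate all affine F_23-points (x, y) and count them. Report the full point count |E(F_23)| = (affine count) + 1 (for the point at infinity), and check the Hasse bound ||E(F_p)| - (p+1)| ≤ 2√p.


Affine points = {(0, 3), (0, 20), (2, 8), (2, 15), (3, 7), (3, 16), (4, 11), (4, 12), (9, 8), (9, 15), (10, 5), (10, 18), (11, 0), (12, 8), (12, 15), (13, 4), (13, 19), (14, 0), (18, 10), (18, 13), (19, 9), (19, 14), (21, 0)}; affine count = 23; |E(F_23)| = 24.

Discriminant check: Δ ∝ 4a³ + 27b² = 4·12³ + 27·9² = 4·1728 + 27·81 ≡ 14 (mod 23). Nonzero ⇒ E is nonsingular.
For each x ∈ F_23, compute rhs = x³ + 12·x + 9 mod 23, then count y ∈ F_23 with y² ≡ rhs.
  x = 0: rhs = 9, matching y values: 3, 20 (2 points).
  x = 1: rhs = 22, matching y values: none (0 points).
  x = 2: rhs = 18, matching y values: 8, 15 (2 points).
  x = 3: rhs = 3, matching y values: 7, 16 (2 points).
  x = 4: rhs = 6, matching y values: 11, 12 (2 points).
  x = 5: rhs = 10, matching y values: none (0 points).
  x = 6: rhs = 21, matching y values: none (0 points).
  x = 7: rhs = 22, matching y values: none (0 points).
  x = 8: rhs = 19, matching y values: none (0 points).
  x = 9: rhs = 18, matching y values: 8, 15 (2 points).
  x = 10: rhs = 2, matching y values: 5, 18 (2 points).
  x = 11: rhs = 0, matching y values: 0 (1 points).
  x = 12: rhs = 18, matching y values: 8, 15 (2 points).
  x = 13: rhs = 16, matching y values: 4, 19 (2 points).
  x = 14: rhs = 0, matching y values: 0 (1 points).
  x = 15: rhs = 22, matching y values: none (0 points).
  x = 16: rhs = 19, matching y values: none (0 points).
  x = 17: rhs = 20, matching y values: none (0 points).
  x = 18: rhs = 8, matching y values: 10, 13 (2 points).
  x = 19: rhs = 12, matching y values: 9, 14 (2 points).
  x = 20: rhs = 15, matching y values: none (0 points).
  x = 21: rhs = 0, matching y values: 0 (1 points).
  x = 22: rhs = 19, matching y values: none (0 points).
Total affine count: 23.
Full point count |E(F_23)| = 23 + 1 = 24.
Hasse bound: |24 − (23+1)| = |0| = 0 ≤ 2√23 ≈ 9.5917 ✓.


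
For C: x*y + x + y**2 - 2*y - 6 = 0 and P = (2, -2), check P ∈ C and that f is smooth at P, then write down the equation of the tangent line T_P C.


Tangent line at P: -x - 4*y - 6 = 0.

Step 1: f(2, -2) = 0, so P lies on C.
Step 2: partial derivatives
  f_x(x, y) = y + 1, f_y(x, y) = x + 2*y - 2.
  f_x(P) = -1, f_y(P) = -4 (gradient nonzero, so P is smooth).
Step 3: tangent line at P: -1·(x − 2) + -4·(y − -2) = 0.
Expanding: -x - 4*y - 6 = 0.


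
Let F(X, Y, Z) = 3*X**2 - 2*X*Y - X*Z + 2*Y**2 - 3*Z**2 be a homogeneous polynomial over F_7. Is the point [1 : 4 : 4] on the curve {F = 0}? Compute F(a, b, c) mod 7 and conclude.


F(1,4,4) ≡ 3 (mod 7); P is NOT on the curve.

Evaluate F(1, 4, 4) term-by-term (mod 7).
  3*X**2 ↦ 3·1·1·1 = 3
  -2*X*Y ↦ -2·1·4·1 = -8
  -X*Z ↦ -1·1·1·4 = -4
  2*Y**2 ↦ 2·1·16·1 = 32
  -3*Z**2 ↦ -3·1·1·16 = -48
Sum: F(1, 4, 4) = (3) + (-8) + (-4) + (32) + (-48) = -25.
Reducing mod 7: -25 ≡ 3 (mod 7).
Since F(a, b, c) ≡ 3 ≠ 0 (mod 7), P does NOT lie on the curve.


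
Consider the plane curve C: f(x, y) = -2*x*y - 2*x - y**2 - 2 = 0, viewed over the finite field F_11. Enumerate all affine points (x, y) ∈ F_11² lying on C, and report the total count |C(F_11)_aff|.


Affine F_11-points: {(0, 3), (0, 8), (2, 1), (2, 6), (3, 7), (3, 9), (6, 5), (7, 4), (10, 0), (10, 2)}; count = 10.

For each of the 121 pairs (x, y) ∈ F_11², evaluate f(x, y) mod 11. Record the zeros.
  x = 0: [0↦9, 1↦8, 2↦5, 3↦0, 4↦4, 5↦6, 6↦6, 7↦4, 8↦0, 9↦5, 10↦8]  zeros at y ∈ {3, 8}
  x = 1: [0↦7, 1↦4, 2↦10, 3↦3, 4↦5, 5↦5, 6↦3, 7↦10, 8↦4, 9↦7, 10↦8]  zeros at y ∈ ∅
  x = 2: [0↦5, 1↦0, 2↦4, 3↦6, 4↦6, 5↦4, 6↦0, 7↦5, 8↦8, 9↦9, 10↦8]  zeros at y ∈ {1, 6}
  x = 3: [0↦3, 1↦7, 2↦9, 3↦9, 4↦7, 5↦3, 6↦8, 7↦0, 8↦1, 9↦0, 10↦8]  zeros at y ∈ {7, 9}
  x = 4: [0↦1, 1↦3, 2↦3, 3↦1, 4↦8, 5↦2, 6↦5, 7↦6, 8↦5, 9↦2, 10↦8]  zeros at y ∈ ∅
  x = 5: [0↦10, 1↦10, 2↦8, 3↦4, 4↦9, 5↦1, 6↦2, 7↦1, 8↦9, 9↦4, 10↦8]  zeros at y ∈ ∅
  x = 6: [0↦8, 1↦6, 2↦2, 3↦7, 4↦10, 5↦0, 6↦10, 7↦7, 8↦2, 9↦6, 10↦8]  zeros at y ∈ {5}
  x = 7: [0↦6, 1↦2, 2↦7, 3↦10, 4↦0, 5↦10, 6↦7, 7↦2, 8↦6, 9↦8, 10↦8]  zeros at y ∈ {4}
  x = 8: [0↦4, 1↦9, 2↦1, 3↦2, 4↦1, 5↦9, 6↦4, 7↦8, 8↦10, 9↦10, 10↦8]  zeros at y ∈ ∅
  x = 9: [0↦2, 1↦5, 2↦6, 3↦5, 4↦2, 5↦8, 6↦1, 7↦3, 8↦3, 9↦1, 10↦8]  zeros at y ∈ ∅
  x = 10: [0↦0, 1↦1, 2↦0, 3↦8, 4↦3, 5↦7, 6↦9, 7↦9, 8↦7, 9↦3, 10↦8]  zeros at y ∈ {0, 2}
Collecting zeros: affine points = {(0, 3), (0, 8), (2, 1), (2, 6), (3, 7), (3, 9), (6, 5), (7, 4), (10, 0), (10, 2)}.
Total count |C(F_11)_aff| = 10.


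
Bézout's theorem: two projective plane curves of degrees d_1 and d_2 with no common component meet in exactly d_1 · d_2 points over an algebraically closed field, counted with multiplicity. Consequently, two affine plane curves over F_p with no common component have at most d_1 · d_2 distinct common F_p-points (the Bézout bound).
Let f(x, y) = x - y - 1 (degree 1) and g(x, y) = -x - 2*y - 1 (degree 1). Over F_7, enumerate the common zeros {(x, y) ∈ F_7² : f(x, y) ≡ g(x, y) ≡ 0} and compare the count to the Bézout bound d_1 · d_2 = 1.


Common zeros: {(5, 4)}; count = 1; Bézout bound = 1.

deg(f) = 1, deg(g) = 1, so Bézout bound = 1.
Scan x ∈ F_7. For each x, list the y ∈ F_7 with f(x, y) ≡ 0 and those with g(x, y) ≡ 0 (mod 7); the common zeros in that column are the intersection.
  x = 0: f ≡ 0 at y ∈ {6}; g ≡ 0 at y ∈ {3}; common: ∅.
  x = 1: f ≡ 0 at y ∈ {0}; g ≡ 0 at y ∈ {6}; common: ∅.
  x = 2: f ≡ 0 at y ∈ {1}; g ≡ 0 at y ∈ {2}; common: ∅.
  x = 3: f ≡ 0 at y ∈ {2}; g ≡ 0 at y ∈ {5}; common: ∅.
  x = 4: f ≡ 0 at y ∈ {3}; g ≡ 0 at y ∈ {1}; common: ∅.
  x = 5: f ≡ 0 at y ∈ {4}; g ≡ 0 at y ∈ {4}; common: {4}.
  x = 6: f ≡ 0 at y ∈ {5}; g ≡ 0 at y ∈ {0}; common: ∅.
Collecting: common zeros = {(5, 4)}, so the count is 1.
Comparison with the Bézout bound: 1 ≤ 1 = deg(f)·deg(g), as expected for curves with no common component (the bound is attained).


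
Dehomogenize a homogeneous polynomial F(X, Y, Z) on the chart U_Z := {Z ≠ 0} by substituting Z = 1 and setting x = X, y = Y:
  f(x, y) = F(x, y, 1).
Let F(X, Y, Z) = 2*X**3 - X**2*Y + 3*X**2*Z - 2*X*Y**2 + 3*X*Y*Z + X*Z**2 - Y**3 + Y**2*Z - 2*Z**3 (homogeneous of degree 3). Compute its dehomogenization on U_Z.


f(x, y) = 2*x**3 - x**2*y + 3*x**2 - 2*x*y**2 + 3*x*y + x - y**3 + y**2 - 2

On U_Z we set Z = 1. Each monomial c·X^i·Y^j·Z^k in F becomes c·x^i·y^j·1^k = c·x^i·y^j.
Substituting Z = 1: F(X, Y, 1) = 2*x**3 - x**2*y + 3*x**2 - 2*x*y**2 + 3*x*y + x - y**3 + y**2 - 2.
Note: deg(f) ≤ deg(F) = 3; strict inequality happens when F is divisible by Z (lost terms).


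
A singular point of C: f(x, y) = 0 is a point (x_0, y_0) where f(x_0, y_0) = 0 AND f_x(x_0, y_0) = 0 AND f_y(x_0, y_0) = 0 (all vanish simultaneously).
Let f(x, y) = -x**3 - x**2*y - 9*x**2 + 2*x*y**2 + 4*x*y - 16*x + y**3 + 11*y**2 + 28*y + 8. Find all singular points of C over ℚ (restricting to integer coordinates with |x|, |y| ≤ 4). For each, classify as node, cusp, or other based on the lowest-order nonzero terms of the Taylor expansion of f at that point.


Singular points: {(-2, -2)}; classification: node.

Compute partial derivatives:
  f_x = -3*x**2 - 2*x*y - 18*x + 2*y**2 + 4*y - 16.
  f_y = -x**2 + 4*x*y + 4*x + 3*y**2 + 22*y + 28.
Scan x_0 ∈ {−4, ..., 4}. For each x_0, f_y(x_0, y) is a polynomial in y; find its integer roots y ∈ {−4, ..., 4}, then test f_x and f at those candidates.
  x = -4: f_y(-4, y) = 3*y**2 + 6*y - 4; no integer root y with |y| ≤ 4.
  x = -3: f_y(-3, y) = 3*y**2 + 10*y + 7; vanishes at y ∈ {-1}. (-3, -1): f_x = 3 ≠ 0.
  x = -2: f_y(-2, y) = 3*y**2 + 14*y + 16; vanishes at y ∈ {-2}. (-2, -2): f_x = 0, f = 0 — SINGULAR.
  x = -1: f_y(-1, y) = 3*y**2 + 18*y + 23; no integer root y with |y| ≤ 4.
  x = 0: f_y(0, y) = 3*y**2 + 22*y + 28; no integer root y with |y| ≤ 4.
  x = 1: f_y(1, y) = 3*y**2 + 26*y + 31; no integer root y with |y| ≤ 4.
  x = 2: f_y(2, y) = 3*y**2 + 30*y + 32; no integer root y with |y| ≤ 4.
  x = 3: f_y(3, y) = 3*y**2 + 34*y + 31; vanishes at y ∈ {-1}. (3, -1): f_x = -93 ≠ 0.
  x = 4: f_y(4, y) = 3*y**2 + 38*y + 28; no integer root y with |y| ≤ 4.
Only singular point on the grid: (-2, -2).
Classify: substitute x = -2 + u, y = -2 + v and expand: f = -u**3 - u**2*v - u**2 + 2*u*v**2 + v**3 + v**2.
No constant or linear terms (consistent with a singular point). Quadratic part: -u**2 + v**2. Cubic part: -u**3 - u**2*v + 2*u*v**2 + v**3.
The quadratic part v**2 - u**2 = (v − u)(v + u) splits into two distinct linear factors, so there are two distinct tangent lines y − -2 = ±(x − -2) — this is a node (ordinary double point).
Classification: node.


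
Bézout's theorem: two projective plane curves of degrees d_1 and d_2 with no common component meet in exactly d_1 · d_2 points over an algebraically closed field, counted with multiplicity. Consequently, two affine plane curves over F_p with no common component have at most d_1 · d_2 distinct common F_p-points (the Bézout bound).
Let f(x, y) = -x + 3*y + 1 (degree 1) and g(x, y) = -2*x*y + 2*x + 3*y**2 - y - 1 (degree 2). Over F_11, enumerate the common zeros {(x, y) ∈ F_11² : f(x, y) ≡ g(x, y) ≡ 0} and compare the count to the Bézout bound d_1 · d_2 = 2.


Common zeros: ∅; count = 0; Bézout bound = 2.

deg(f) = 1, deg(g) = 2, so Bézout bound = 2.
Scan x ∈ F_11. For each x, list the y ∈ F_11 with f(x, y) ≡ 0 and those with g(x, y) ≡ 0 (mod 11); the common zeros in that column are the intersection.
  x = 0: f ≡ 0 at y ∈ {7}; g ≡ 0 at y ∈ ∅; common: ∅.
  x = 1: f ≡ 0 at y ∈ {0}; g ≡ 0 at y ∈ ∅; common: ∅.
  x = 2: f ≡ 0 at y ∈ {4}; g ≡ 0 at y ∈ {10}; common: ∅.
  x = 3: f ≡ 0 at y ∈ {8}; g ≡ 0 at y ∈ {3}; common: ∅.
  x = 4: f ≡ 0 at y ∈ {1}; g ≡ 0 at y ∈ ∅; common: ∅.
  x = 5: f ≡ 0 at y ∈ {5}; g ≡ 0 at y ∈ ∅; common: ∅.
  x = 6: f ≡ 0 at y ∈ {9}; g ≡ 0 at y ∈ {0, 8}; common: ∅.
  x = 7: f ≡ 0 at y ∈ {2}; g ≡ 0 at y ∈ {7, 9}; common: ∅.
  x = 8: f ≡ 0 at y ∈ {6}; g ≡ 0 at y ∈ ∅; common: ∅.
  x = 9: f ≡ 0 at y ∈ {10}; g ≡ 0 at y ∈ {4, 6}; common: ∅.
  x = 10: f ≡ 0 at y ∈ {3}; g ≡ 0 at y ∈ {2, 5}; common: ∅.
Collecting: common zeros = ∅, so the count is 0.
Comparison with the Bézout bound: 0 ≤ 2 = deg(f)·deg(g), as expected for curves with no common component (the affine F_11-count falls short of the bound because intersections may lie at infinity, over extension fields, or carry multiplicity).


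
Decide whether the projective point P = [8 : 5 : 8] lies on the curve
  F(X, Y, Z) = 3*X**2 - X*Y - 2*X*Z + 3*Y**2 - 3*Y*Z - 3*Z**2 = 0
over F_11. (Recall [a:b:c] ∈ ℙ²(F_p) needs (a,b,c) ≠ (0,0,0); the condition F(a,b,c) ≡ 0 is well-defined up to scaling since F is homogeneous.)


F(8,5,8) ≡ 7 (mod 11); P is NOT on the curve.

Evaluate F(8, 5, 8) term-by-term (mod 11).
  3*X**2 ↦ 3·64·1·1 = 192
  -X*Y ↦ -1·8·5·1 = -40
  -2*X*Z ↦ -2·8·1·8 = -128
  3*Y**2 ↦ 3·1·25·1 = 75
  -3*Y*Z ↦ -3·1·5·8 = -120
  -3*Z**2 ↦ -3·1·1·64 = -192
Sum: F(8, 5, 8) = (192) + (-40) + (-128) + (75) + (-120) + (-192) = -213.
Reducing mod 11: -213 ≡ 7 (mod 11).
Since F(a, b, c) ≡ 7 ≠ 0 (mod 11), P does NOT lie on the curve.


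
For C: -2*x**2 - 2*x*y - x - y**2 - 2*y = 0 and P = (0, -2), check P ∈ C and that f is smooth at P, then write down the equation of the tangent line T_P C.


Tangent line at P: 3*x + 2*y + 4 = 0.

Step 1: f(0, -2) = 0, so P lies on C.
Step 2: partial derivatives
  f_x(x, y) = -4*x - 2*y - 1, f_y(x, y) = -2*x - 2*y - 2.
  f_x(P) = 3, f_y(P) = 2 (gradient nonzero, so P is smooth).
Step 3: tangent line at P: 3·(x − 0) + 2·(y − -2) = 0.
Expanding: 3*x + 2*y + 4 = 0.


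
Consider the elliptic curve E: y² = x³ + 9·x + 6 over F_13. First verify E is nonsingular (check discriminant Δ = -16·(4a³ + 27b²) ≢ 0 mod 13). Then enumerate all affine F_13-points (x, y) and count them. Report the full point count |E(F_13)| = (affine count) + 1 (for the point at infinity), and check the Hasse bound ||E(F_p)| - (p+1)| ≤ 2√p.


Affine points = {(1, 4), (1, 9), (6, 4), (6, 9), (7, 3), (7, 10), (9, 6), (9, 7), (10, 2), (10, 11), (12, 3), (12, 10)}; affine count = 12; |E(F_13)| = 13.

Discriminant check: Δ ∝ 4a³ + 27b² = 4·9³ + 27·6² = 4·729 + 27·36 ≡ 1 (mod 13). Nonzero ⇒ E is nonsingular.
For each x ∈ F_13, compute rhs = x³ + 9·x + 6 mod 13, then count y ∈ F_13 with y² ≡ rhs.
  x = 0: rhs = 6, matching y values: none (0 points).
  x = 1: rhs = 3, matching y values: 4, 9 (2 points).
  x = 2: rhs = 6, matching y values: none (0 points).
  x = 3: rhs = 8, matching y values: none (0 points).
  x = 4: rhs = 2, matching y values: none (0 points).
  x = 5: rhs = 7, matching y values: none (0 points).
  x = 6: rhs = 3, matching y values: 4, 9 (2 points).
  x = 7: rhs = 9, matching y values: 3, 10 (2 points).
  x = 8: rhs = 5, matching y values: none (0 points).
  x = 9: rhs = 10, matching y values: 6, 7 (2 points).
  x = 10: rhs = 4, matching y values: 2, 11 (2 points).
  x = 11: rhs = 6, matching y values: none (0 points).
  x = 12: rhs = 9, matching y values: 3, 10 (2 points).
Total affine count: 12.
Full point count |E(F_13)| = 12 + 1 = 13.
Hasse bound: |13 − (13+1)| = |-1| = 1 ≤ 2√13 ≈ 7.2111 ✓.


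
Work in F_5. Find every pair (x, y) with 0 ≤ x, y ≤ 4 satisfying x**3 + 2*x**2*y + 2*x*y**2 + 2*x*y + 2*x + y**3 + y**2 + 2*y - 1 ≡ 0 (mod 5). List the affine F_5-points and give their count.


Affine F_5-points: {(0, 2), (2, 3), (3, 2), (3, 3), (4, 3)}; count = 5.

For each of the 25 pairs (x, y) ∈ F_5², evaluate f(x, y) mod 5. Record the zeros.
  x = 0: [0↦4, 1↦3, 2↦0, 3↦1, 4↦2]  zeros at y ∈ {2}
  x = 1: [0↦2, 1↦2, 2↦4, 3↦4, 4↦3]  zeros at y ∈ ∅
  x = 2: [0↦1, 1↦1, 2↦2, 3↦0, 4↦1]  zeros at y ∈ {3}
  x = 3: [0↦2, 1↦1, 2↦0, 3↦0, 4↦2]  zeros at y ∈ {2, 3}
  x = 4: [0↦1, 1↦3, 2↦4, 3↦0, 4↦2]  zeros at y ∈ {3}
Collecting zeros: affine points = {(0, 2), (2, 3), (3, 2), (3, 3), (4, 3)}.
Total count |C(F_5)_aff| = 5.


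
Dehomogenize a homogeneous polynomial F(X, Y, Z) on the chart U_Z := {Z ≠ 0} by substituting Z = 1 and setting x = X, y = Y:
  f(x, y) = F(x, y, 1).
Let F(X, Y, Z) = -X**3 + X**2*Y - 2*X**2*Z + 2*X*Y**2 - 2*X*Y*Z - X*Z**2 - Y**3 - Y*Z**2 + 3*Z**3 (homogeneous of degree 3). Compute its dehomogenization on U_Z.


f(x, y) = -x**3 + x**2*y - 2*x**2 + 2*x*y**2 - 2*x*y - x - y**3 - y + 3

On U_Z we set Z = 1. Each monomial c·X^i·Y^j·Z^k in F becomes c·x^i·y^j·1^k = c·x^i·y^j.
Substituting Z = 1: F(X, Y, 1) = -x**3 + x**2*y - 2*x**2 + 2*x*y**2 - 2*x*y - x - y**3 - y + 3.
Note: deg(f) ≤ deg(F) = 3; strict inequality happens when F is divisible by Z (lost terms).


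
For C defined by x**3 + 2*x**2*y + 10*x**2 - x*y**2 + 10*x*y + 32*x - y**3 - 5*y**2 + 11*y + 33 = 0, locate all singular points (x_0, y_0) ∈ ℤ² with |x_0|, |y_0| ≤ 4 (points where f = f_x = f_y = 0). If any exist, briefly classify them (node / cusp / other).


Singular points: {(-3, -1)}; classification: node.

Compute partial derivatives:
  f_x = 3*x**2 + 4*x*y + 20*x - y**2 + 10*y + 32.
  f_y = 2*x**2 - 2*x*y + 10*x - 3*y**2 - 10*y + 11.
Scan x_0 ∈ {−4, ..., 4}. For each x_0, f_y(x_0, y) is a polynomial in y; find its integer roots y ∈ {−4, ..., 4}, then test f_x and f at those candidates.
  x = -4: f_y(-4, y) = -3*y**2 - 2*y + 3; no integer root y with |y| ≤ 4.
  x = -3: f_y(-3, y) = -3*y**2 - 4*y - 1; vanishes at y ∈ {-1}. (-3, -1): f_x = 0, f = 0 — SINGULAR.
  x = -2: f_y(-2, y) = -3*y**2 - 6*y - 1; no integer root y with |y| ≤ 4.
  x = -1: f_y(-1, y) = -3*y**2 - 8*y + 3; vanishes at y ∈ {-3}. (-1, -3): f_x = -12 ≠ 0.
  x = 0: f_y(0, y) = -3*y**2 - 10*y + 11; no integer root y with |y| ≤ 4.
  x = 1: f_y(1, y) = -3*y**2 - 12*y + 23; no integer root y with |y| ≤ 4.
  x = 2: f_y(2, y) = -3*y**2 - 14*y + 39; no integer root y with |y| ≤ 4.
  x = 3: f_y(3, y) = -3*y**2 - 16*y + 59; no integer root y with |y| ≤ 4.
  x = 4: f_y(4, y) = -3*y**2 - 18*y + 83; no integer root y with |y| ≤ 4.
Only singular point on the grid: (-3, -1).
Classify: substitute x = -3 + u, y = -1 + v and expand: f = u**3 + 2*u**2*v - u**2 - u*v**2 - v**3 + v**2.
No constant or linear terms (consistent with a singular point). Quadratic part: -u**2 + v**2. Cubic part: u**3 + 2*u**2*v - u*v**2 - v**3.
The quadratic part v**2 - u**2 = (v − u)(v + u) splits into two distinct linear factors, so there are two distinct tangent lines y − -1 = ±(x − -3) — this is a node (ordinary double point).
Classification: node.


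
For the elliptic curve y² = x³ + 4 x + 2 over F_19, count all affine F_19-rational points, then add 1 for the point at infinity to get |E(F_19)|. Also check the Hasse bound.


Affine points = {(1, 8), (1, 11), (4, 5), (4, 14), (9, 8), (9, 11), (10, 4), (10, 15), (11, 3), (11, 16), (12, 7), (12, 12), (13, 3), (13, 16), (14, 3), (14, 16), (15, 6), (15, 13), (16, 1), (16, 18), (17, 9), (17, 10), (18, 4), (18, 15)}; affine count = 24; |E(F_19)| = 25.

Discriminant check: Δ ∝ 4a³ + 27b² = 4·4³ + 27·2² = 4·64 + 27·4 ≡ 3 (mod 19). Nonzero ⇒ E is nonsingular.
For each x ∈ F_19, compute rhs = x³ + 4·x + 2 mod 19, then count y ∈ F_19 with y² ≡ rhs.
  x = 0: rhs = 2, matching y values: none (0 points).
  x = 1: rhs = 7, matching y values: 8, 11 (2 points).
  x = 2: rhs = 18, matching y values: none (0 points).
  x = 3: rhs = 3, matching y values: none (0 points).
  x = 4: rhs = 6, matching y values: 5, 14 (2 points).
  x = 5: rhs = 14, matching y values: none (0 points).
  x = 6: rhs = 14, matching y values: none (0 points).
  x = 7: rhs = 12, matching y values: none (0 points).
  x = 8: rhs = 14, matching y values: none (0 points).
  x = 9: rhs = 7, matching y values: 8, 11 (2 points).
  x = 10: rhs = 16, matching y values: 4, 15 (2 points).
  x = 11: rhs = 9, matching y values: 3, 16 (2 points).
  x = 12: rhs = 11, matching y values: 7, 12 (2 points).
  x = 13: rhs = 9, matching y values: 3, 16 (2 points).
  x = 14: rhs = 9, matching y values: 3, 16 (2 points).
  x = 15: rhs = 17, matching y values: 6, 13 (2 points).
  x = 16: rhs = 1, matching y values: 1, 18 (2 points).
  x = 17: rhs = 5, matching y values: 9, 10 (2 points).
  x = 18: rhs = 16, matching y values: 4, 15 (2 points).
Total affine count: 24.
Full point count |E(F_19)| = 24 + 1 = 25.
Hasse bound: |25 − (19+1)| = |5| = 5 ≤ 2√19 ≈ 8.7178 ✓.


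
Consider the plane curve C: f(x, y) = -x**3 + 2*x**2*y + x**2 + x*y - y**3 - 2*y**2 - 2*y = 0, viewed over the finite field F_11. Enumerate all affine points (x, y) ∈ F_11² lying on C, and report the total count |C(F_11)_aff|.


Affine F_11-points: {(0, 0), (1, 0), (3, 8), (4, 6), (5, 10), (6, 2), (7, 4), (7, 8), (8, 10), (9, 5)}; count = 10.

For each of the 121 pairs (x, y) ∈ F_11², evaluate f(x, y) mod 11. Record the zeros.
  x = 0: [0↦0, 1↦6, 2↦2, 3↦4, 4↦6, 5↦2, 6↦8, 7↦7, 8↦4, 9↦4, 10↦1]  zeros at y ∈ {0}
  x = 1: [0↦0, 1↦9, 2↦8, 3↦2, 4↦7, 5↦6, 6↦4, 7↦6, 8↦6, 9↦9, 10↦9]  zeros at y ∈ {0}
  x = 2: [0↦7, 1↦1, 2↦7, 3↦8, 4↦9, 5↦4, 6↦9, 7↦7, 8↦3, 9↦2, 10↦9]  zeros at y ∈ ∅
  x = 3: [0↦4, 1↦9, 2↦4, 3↦5, 4↦6, 5↦1, 6↦6, 7↦4, 8↦0, 9↦10, 10↦6]  zeros at y ∈ {8}
  x = 4: [0↦7, 1↦5, 2↦4, 3↦9, 4↦3, 5↦2, 6↦0, 7↦2, 8↦2, 9↦5, 10↦5]  zeros at y ∈ {6}
  x = 5: [0↦10, 1↦5, 2↦1, 3↦3, 4↦5, 5↦1, 6↦7, 7↦6, 8↦3, 9↦3, 10↦0]  zeros at y ∈ {10}
  x = 6: [0↦7, 1↦3, 2↦0, 3↦3, 4↦6, 5↦3, 6↦10, 7↦10, 8↦8, 9↦9, 10↦7]  zeros at y ∈ {2}
  x = 7: [0↦3, 1↦4, 2↦6, 3↦3, 4↦0, 5↦2, 6↦3, 7↦8, 8↦0, 9↦6, 10↦9]  zeros at y ∈ {4, 8}
  x = 8: [0↦3, 1↦2, 2↦2, 3↦8, 4↦3, 5↦3, 6↦2, 7↦5, 8↦6, 9↦10, 10↦0]  zeros at y ∈ {10}
  x = 9: [0↦1, 1↦2, 2↦4, 3↦1, 4↦9, 5↦0, 6↦1, 7↦6, 8↦9, 9↦4, 10↦7]  zeros at y ∈ {5}
  x = 10: [0↦2, 1↦9, 2↦6, 3↦9, 4↦1, 5↦9, 6↦5, 7↦5, 8↦3, 9↦4, 10↦2]  zeros at y ∈ ∅
Collecting zeros: affine points = {(0, 0), (1, 0), (3, 8), (4, 6), (5, 10), (6, 2), (7, 4), (7, 8), (8, 10), (9, 5)}.
Total count |C(F_11)_aff| = 10.


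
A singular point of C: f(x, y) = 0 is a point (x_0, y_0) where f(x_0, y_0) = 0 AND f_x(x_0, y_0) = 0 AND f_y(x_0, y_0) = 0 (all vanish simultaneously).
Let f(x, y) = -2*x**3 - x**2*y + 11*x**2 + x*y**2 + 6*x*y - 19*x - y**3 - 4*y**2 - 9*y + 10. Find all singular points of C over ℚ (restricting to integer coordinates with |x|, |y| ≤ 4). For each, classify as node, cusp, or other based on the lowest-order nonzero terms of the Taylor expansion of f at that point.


Singular points: {(2, -1)}; classification: cusp.

Compute partial derivatives:
  f_x = -6*x**2 - 2*x*y + 22*x + y**2 + 6*y - 19.
  f_y = -x**2 + 2*x*y + 6*x - 3*y**2 - 8*y - 9.
Scan x_0 ∈ {−4, ..., 4}. For each x_0, f_y(x_0, y) is a polynomial in y; find its integer roots y ∈ {−4, ..., 4}, then test f_x and f at those candidates.
  x = -4: f_y(-4, y) = -3*y**2 - 16*y - 49; no integer root y with |y| ≤ 4.
  x = -3: f_y(-3, y) = -3*y**2 - 14*y - 36; no integer root y with |y| ≤ 4.
  x = -2: f_y(-2, y) = -3*y**2 - 12*y - 25; no integer root y with |y| ≤ 4.
  x = -1: f_y(-1, y) = -3*y**2 - 10*y - 16; no integer root y with |y| ≤ 4.
  x = 0: f_y(0, y) = -3*y**2 - 8*y - 9; no integer root y with |y| ≤ 4.
  x = 1: f_y(1, y) = -3*y**2 - 6*y - 4; no integer root y with |y| ≤ 4.
  x = 2: f_y(2, y) = -3*y**2 - 4*y - 1; vanishes at y ∈ {-1}. (2, -1): f_x = 0, f = 0 — SINGULAR.
  x = 3: f_y(3, y) = -3*y**2 - 2*y; vanishes at y ∈ {0}. (3, 0): f_x = -7 ≠ 0.
  x = 4: f_y(4, y) = -3*y**2 - 1; no integer root y with |y| ≤ 4.
Only singular point on the grid: (2, -1).
Classify: substitute x = 2 + u, y = -1 + v and expand: f = -2*u**3 - u**2*v + u*v**2 - v**3 + v**2.
No constant or linear terms (consistent with a singular point). Quadratic part: v**2. Cubic part: -2*u**3 - u**2*v + u*v**2 - v**3.
The quadratic part v**2 is a perfect square, so there is a single (double) tangent line v = 0, i.e. y = -1. Restricting the cubic part to that line (v = 0) leaves -2*u**3 ≠ 0, so f is not divisible by v and the branch is v² ≈ 2*u**3 to lowest order — this is a cusp.
Classification: cusp.


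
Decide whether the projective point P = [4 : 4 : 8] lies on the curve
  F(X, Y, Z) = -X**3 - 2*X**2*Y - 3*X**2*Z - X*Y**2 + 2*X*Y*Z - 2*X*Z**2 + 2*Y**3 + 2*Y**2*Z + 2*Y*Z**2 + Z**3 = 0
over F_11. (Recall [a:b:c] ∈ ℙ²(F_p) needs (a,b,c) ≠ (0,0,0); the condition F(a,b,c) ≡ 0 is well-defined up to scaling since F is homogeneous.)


F(4,4,8) ≡ 6 (mod 11); P is NOT on the curve.

Evaluate F(4, 4, 8) term-by-term (mod 11).
  -X**3 ↦ -1·64·1·1 = -64
  -2*X**2*Y ↦ -2·16·4·1 = -128
  -3*X**2*Z ↦ -3·16·1·8 = -384
  -X*Y**2 ↦ -1·4·16·1 = -64
  2*X*Y*Z ↦ 2·4·4·8 = 256
  -2*X*Z**2 ↦ -2·4·1·64 = -512
  2*Y**3 ↦ 2·1·64·1 = 128
  2*Y**2*Z ↦ 2·1·16·8 = 256
  2*Y*Z**2 ↦ 2·1·4·64 = 512
  Z**3 ↦ 1·1·1·512 = 512
Sum: F(4, 4, 8) = (-64) + (-128) + (-384) + (-64) + (256) + (-512) + (128) + (256) + (512) + (512) = 512.
Reducing mod 11: 512 ≡ 6 (mod 11).
Since F(a, b, c) ≡ 6 ≠ 0 (mod 11), P does NOT lie on the curve.


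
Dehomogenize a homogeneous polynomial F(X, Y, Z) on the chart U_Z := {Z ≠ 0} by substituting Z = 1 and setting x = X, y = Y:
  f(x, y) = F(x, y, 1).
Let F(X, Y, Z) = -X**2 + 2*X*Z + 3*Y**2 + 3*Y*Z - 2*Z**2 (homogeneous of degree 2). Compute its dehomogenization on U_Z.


f(x, y) = -x**2 + 2*x + 3*y**2 + 3*y - 2

On U_Z we set Z = 1. Each monomial c·X^i·Y^j·Z^k in F becomes c·x^i·y^j·1^k = c·x^i·y^j.
Substituting Z = 1: F(X, Y, 1) = -x**2 + 2*x + 3*y**2 + 3*y - 2.
Note: deg(f) ≤ deg(F) = 2; strict inequality happens when F is divisible by Z (lost terms).


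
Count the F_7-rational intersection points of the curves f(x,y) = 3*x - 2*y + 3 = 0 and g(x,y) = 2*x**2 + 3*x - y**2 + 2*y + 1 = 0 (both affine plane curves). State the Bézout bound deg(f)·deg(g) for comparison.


Common zeros: {(0, 5), (6, 0)}; count = 2; Bézout bound = 2.

deg(f) = 1, deg(g) = 2, so Bézout bound = 2.
Scan x ∈ F_7. For each x, list the y ∈ F_7 with f(x, y) ≡ 0 and those with g(x, y) ≡ 0 (mod 7); the common zeros in that column are the intersection.
  x = 0: f ≡ 0 at y ∈ {5}; g ≡ 0 at y ∈ {4, 5}; common: {5}.
  x = 1: f ≡ 0 at y ∈ {3}; g ≡ 0 at y ∈ {1}; common: ∅.
  x = 2: f ≡ 0 at y ∈ {1}; g ≡ 0 at y ∈ {4, 5}; common: ∅.
  x = 3: f ≡ 0 at y ∈ {6}; g ≡ 0 at y ∈ {0, 2}; common: ∅.
  x = 4: f ≡ 0 at y ∈ {4}; g ≡ 0 at y ∈ {3, 6}; common: ∅.
  x = 5: f ≡ 0 at y ∈ {2}; g ≡ 0 at y ∈ {3, 6}; common: ∅.
  x = 6: f ≡ 0 at y ∈ {0}; g ≡ 0 at y ∈ {0, 2}; common: {0}.
Collecting: common zeros = {(0, 5), (6, 0)}, so the count is 2.
Comparison with the Bézout bound: 2 ≤ 2 = deg(f)·deg(g), as expected for curves with no common component (the bound is attained).


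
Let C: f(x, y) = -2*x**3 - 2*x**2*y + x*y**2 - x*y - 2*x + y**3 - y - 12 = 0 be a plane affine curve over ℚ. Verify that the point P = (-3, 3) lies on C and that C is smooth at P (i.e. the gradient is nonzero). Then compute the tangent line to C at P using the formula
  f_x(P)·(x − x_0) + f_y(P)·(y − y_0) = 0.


Tangent line at P: -14*x - 7*y - 21 = 0.

Step 1: f(-3, 3) = 0, so P lies on C.
Step 2: partial derivatives
  f_x(x, y) = -6*x**2 - 4*x*y + y**2 - y - 2, f_y(x, y) = -2*x**2 + 2*x*y - x + 3*y**2 - 1.
  f_x(P) = -14, f_y(P) = -7 (gradient nonzero, so P is smooth).
Step 3: tangent line at P: -14·(x − -3) + -7·(y − 3) = 0.
Expanding: -14*x - 7*y - 21 = 0.


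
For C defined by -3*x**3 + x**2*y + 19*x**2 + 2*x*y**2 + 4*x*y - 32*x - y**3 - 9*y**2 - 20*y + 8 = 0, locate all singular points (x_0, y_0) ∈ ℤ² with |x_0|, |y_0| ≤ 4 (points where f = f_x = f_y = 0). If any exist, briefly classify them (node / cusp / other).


Singular points: {(2, -2)}; classification: node.

Compute partial derivatives:
  f_x = -9*x**2 + 2*x*y + 38*x + 2*y**2 + 4*y - 32.
  f_y = x**2 + 4*x*y + 4*x - 3*y**2 - 18*y - 20.
Scan x_0 ∈ {−4, ..., 4}. For each x_0, f_y(x_0, y) is a polynomial in y; find its integer roots y ∈ {−4, ..., 4}, then test f_x and f at those candidates.
  x = -4: f_y(-4, y) = -3*y**2 - 34*y - 20; no integer root y with |y| ≤ 4.
  x = -3: f_y(-3, y) = -3*y**2 - 30*y - 23; no integer root y with |y| ≤ 4.
  x = -2: f_y(-2, y) = -3*y**2 - 26*y - 24; no integer root y with |y| ≤ 4.
  x = -1: f_y(-1, y) = -3*y**2 - 22*y - 23; no integer root y with |y| ≤ 4.
  x = 0: f_y(0, y) = -3*y**2 - 18*y - 20; no integer root y with |y| ≤ 4.
  x = 1: f_y(1, y) = -3*y**2 - 14*y - 15; vanishes at y ∈ {-3}. (1, -3): f_x = -3 ≠ 0.
  x = 2: f_y(2, y) = -3*y**2 - 10*y - 8; vanishes at y ∈ {-2}. (2, -2): f_x = 0, f = 0 — SINGULAR.
  x = 3: f_y(3, y) = -3*y**2 - 6*y + 1; no integer root y with |y| ≤ 4.
  x = 4: f_y(4, y) = -3*y**2 - 2*y + 12; no integer root y with |y| ≤ 4.
Only singular point on the grid: (2, -2).
Classify: substitute x = 2 + u, y = -2 + v and expand: f = -3*u**3 + u**2*v - u**2 + 2*u*v**2 - v**3 + v**2.
No constant or linear terms (consistent with a singular point). Quadratic part: -u**2 + v**2. Cubic part: -3*u**3 + u**2*v + 2*u*v**2 - v**3.
The quadratic part v**2 - u**2 = (v − u)(v + u) splits into two distinct linear factors, so there are two distinct tangent lines y − -2 = ±(x − 2) — this is a node (ordinary double point).
Classification: node.


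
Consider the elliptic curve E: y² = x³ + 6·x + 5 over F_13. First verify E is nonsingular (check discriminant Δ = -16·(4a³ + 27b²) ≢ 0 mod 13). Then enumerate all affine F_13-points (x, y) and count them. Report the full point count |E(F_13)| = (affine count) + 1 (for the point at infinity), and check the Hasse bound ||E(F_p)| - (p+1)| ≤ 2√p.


Affine points = {(1, 5), (1, 8), (2, 5), (2, 8), (5, 2), (5, 11), (6, 6), (6, 7), (7, 0), (10, 5), (10, 8)}; affine count = 11; |E(F_13)| = 12.

Discriminant check: Δ ∝ 4a³ + 27b² = 4·6³ + 27·5² = 4·216 + 27·25 ≡ 5 (mod 13). Nonzero ⇒ E is nonsingular.
For each x ∈ F_13, compute rhs = x³ + 6·x + 5 mod 13, then count y ∈ F_13 with y² ≡ rhs.
  x = 0: rhs = 5, matching y values: none (0 points).
  x = 1: rhs = 12, matching y values: 5, 8 (2 points).
  x = 2: rhs = 12, matching y values: 5, 8 (2 points).
  x = 3: rhs = 11, matching y values: none (0 points).
  x = 4: rhs = 2, matching y values: none (0 points).
  x = 5: rhs = 4, matching y values: 2, 11 (2 points).
  x = 6: rhs = 10, matching y values: 6, 7 (2 points).
  x = 7: rhs = 0, matching y values: 0 (1 points).
  x = 8: rhs = 6, matching y values: none (0 points).
  x = 9: rhs = 8, matching y values: none (0 points).
  x = 10: rhs = 12, matching y values: 5, 8 (2 points).
  x = 11: rhs = 11, matching y values: none (0 points).
  x = 12: rhs = 11, matching y values: none (0 points).
Total affine count: 11.
Full point count |E(F_13)| = 11 + 1 = 12.
Hasse bound: |12 − (13+1)| = |-2| = 2 ≤ 2√13 ≈ 7.2111 ✓.


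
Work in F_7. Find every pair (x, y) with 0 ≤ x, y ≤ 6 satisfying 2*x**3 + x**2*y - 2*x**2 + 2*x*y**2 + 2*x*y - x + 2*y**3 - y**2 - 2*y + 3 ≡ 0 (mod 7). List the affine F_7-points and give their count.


Affine F_7-points: {(0, 3), (1, 6), (2, 2), (2, 5), (3, 1), (3, 2), (3, 5), (4, 1), (4, 5), (5, 4), (6, 0)}; count = 11.

For each of the 49 pairs (x, y) ∈ F_7², evaluate f(x, y) mod 7. Record the zeros.
  x = 0: [0↦3, 1↦2, 2↦4, 3↦0, 4↦2, 5↦1, 6↦2]  zeros at y ∈ {3}
  x = 1: [0↦2, 1↦6, 2↦3, 3↦5, 4↦3, 5↦2, 6↦0]  zeros at y ∈ {6}
  x = 2: [0↦2, 1↦6, 2↦0, 3↦3, 4↦6, 5↦0, 6↦4]  zeros at y ∈ {2, 5}
  x = 3: [0↦1, 1↦0, 2↦0, 3↦6, 4↦2, 5↦0, 6↦5]  zeros at y ∈ {1, 2, 5}
  x = 4: [0↦4, 1↦0, 2↦1, 3↦5, 4↦3, 5↦0, 6↦1]  zeros at y ∈ {1, 5}
  x = 5: [0↦2, 1↦4, 2↦1, 3↦5, 4↦0, 5↦5, 6↦4]  zeros at y ∈ {4}
  x = 6: [0↦0, 1↦3, 2↦5, 3↦4, 4↦5, 5↦6, 6↦5]  zeros at y ∈ {0}
Collecting zeros: affine points = {(0, 3), (1, 6), (2, 2), (2, 5), (3, 1), (3, 2), (3, 5), (4, 1), (4, 5), (5, 4), (6, 0)}.
Total count |C(F_7)_aff| = 11.
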